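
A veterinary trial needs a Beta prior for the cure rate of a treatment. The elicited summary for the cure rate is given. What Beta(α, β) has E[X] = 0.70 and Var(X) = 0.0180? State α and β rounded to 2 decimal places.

α = 7.47, β = 3.20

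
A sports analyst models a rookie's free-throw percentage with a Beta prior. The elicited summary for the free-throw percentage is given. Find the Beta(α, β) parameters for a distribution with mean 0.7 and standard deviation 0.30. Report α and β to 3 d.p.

α = 0.933, β = 0.400

Variance = 0.30² = 0.0900. The moment-matching identity α+β = μ(1−μ)/Var − 1 gives
α+β = 0.21/0.0900 − 1 = 1.3333, so α = μ·1.3333 = 0.933 and β = (1−μ)·1.3333 = 0.400.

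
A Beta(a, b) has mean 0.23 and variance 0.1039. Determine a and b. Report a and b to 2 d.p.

Let s = a+b. The Beta variance is μ(1−μ)/(s+1).
So s+1 = μ(1−μ)/σ² = (0.23×0.77)/0.1039 = 0.1771/0.1039 = 1.7045, giving s = 0.7045.
Then a = μs = 0.23×0.7045 = 0.16 and b = (1−μ)s = 0.77×0.7045 = 0.54.

a = 0.16, b = 0.54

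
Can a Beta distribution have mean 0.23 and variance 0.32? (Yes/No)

No

A Beta with mean μ has variance μ(1−μ)/(α+β+1) < μ(1−μ).
Here μ(1−μ) = 0.23×0.77 = 0.1771, and 0.32 ≥ 0.1771.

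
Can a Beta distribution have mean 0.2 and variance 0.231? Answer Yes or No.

For any Beta, Var(X) < E[X]·(1−E[X]).
Here μ(1−μ) = 0.2×0.8 = 0.16, and 0.231 ≥ 0.16.

No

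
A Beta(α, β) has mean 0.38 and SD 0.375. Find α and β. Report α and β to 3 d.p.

α = 0.257, β = 0.419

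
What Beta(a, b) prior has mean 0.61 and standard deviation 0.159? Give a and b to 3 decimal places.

a = 5.130, b = 3.280

Variance = 0.159² = 0.025281. The moment-matching identity a+b = μ(1−μ)/Var − 1 gives
a+b = 0.2379/0.025281 − 1 = 8.4102, so a = μ·8.4102 = 5.130 and b = (1−μ)·8.4102 = 3.280.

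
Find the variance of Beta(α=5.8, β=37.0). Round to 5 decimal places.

0.00267

α+β = 42.8 and αβ = 214.60, so Var = αβ/[(α+β)²(α+β+1)] = 214.60/80234.592 = 0.00267.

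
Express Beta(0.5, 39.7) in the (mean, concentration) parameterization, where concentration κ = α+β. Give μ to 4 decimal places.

μ = 0.0124, κ = 40.2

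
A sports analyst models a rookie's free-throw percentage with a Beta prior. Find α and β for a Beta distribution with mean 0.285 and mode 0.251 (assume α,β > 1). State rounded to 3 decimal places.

Let s = α+β. Mean gives α = μs = 0.285s; mode gives (α−1)/(s−2) = 0.251.
Substituting: 0.285s − 1 = 0.251(s−2) = 0.251s − 0.502, so 0.034s = 0.498 and s = 14.6471.
Then α = 0.285×14.6471 = 4.174 and β = s−α = 10.473.

α = 4.174, β = 10.473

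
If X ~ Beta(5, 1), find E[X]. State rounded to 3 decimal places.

0.833

The Beta mean is α/(α+β) = 5/(5+1) = 0.833.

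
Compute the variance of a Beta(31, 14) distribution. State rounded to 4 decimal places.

0.0047

μ = 31/45 = 0.688889; Var = μ(1−μ)/(α+β+1) = 0.2143210/46 = 0.0047.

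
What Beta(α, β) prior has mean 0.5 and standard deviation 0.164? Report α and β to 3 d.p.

σ² = 0.164² = 0.026896.
With s = α+β, Var = μ(1−μ)/(s+1), so s+1 = (0.5×0.5)/0.026896 = 9.2951 and s = 8.2951.
α = μs = 4.148, β = (1−μ)s = 4.148.

α = 4.148, β = 4.148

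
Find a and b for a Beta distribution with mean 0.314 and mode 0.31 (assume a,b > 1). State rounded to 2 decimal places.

With s = a+b: μ = a/s and mode = (a−1)/(s−2). Eliminating a = μs,
μs − 1 = m(s−2) ⇒ s(μ−m) = 1−2m ⇒ s = 0.38/0.004 = 95.0000.
So a = μs = 29.83, b = (1−μ)s = 65.17.

a = 29.83, b = 65.17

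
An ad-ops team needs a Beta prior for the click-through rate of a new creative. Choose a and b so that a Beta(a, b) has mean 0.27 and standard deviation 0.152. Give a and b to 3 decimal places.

a = 2.033, b = 5.498

First σ² = 0.023104. Setting a = μn, b = (1−μ)n with n = a+b,
μ(1−μ)/(n+1) = 0.023104 ⇒ n+1 = 0.1971/0.023104 = 8.5310 ⇒ n = 7.5310.
Hence a = 0.27×7.5310 = 2.033, b = 0.73×7.5310 = 5.498.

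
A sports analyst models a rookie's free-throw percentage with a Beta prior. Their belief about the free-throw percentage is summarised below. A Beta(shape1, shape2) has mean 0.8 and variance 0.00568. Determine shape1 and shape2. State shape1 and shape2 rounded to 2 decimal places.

shape1 = 21.74, shape2 = 5.43

Write ν = shape1+shape2; then shape1 = μν and Var = μ(1−μ)/(ν+1).
ν = μ(1−μ)/Var − 1 = 0.16/0.00568 − 1 = 27.1690.
shape1 = 0.8·27.1690 = 21.74, shape2 = 0.2·27.1690 = 5.43.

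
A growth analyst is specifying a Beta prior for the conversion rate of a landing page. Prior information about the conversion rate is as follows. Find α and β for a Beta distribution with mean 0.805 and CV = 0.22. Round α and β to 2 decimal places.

Var = (CV·μ)² = (0.22×0.805)² = 0.031364.
α+β = μ(1−μ)/Var − 1 = 0.156975/0.031364 − 1 = 4.0049.
Thus α = 0.805·4.0049 = 3.22 and β = 0.195·4.0049 = 0.78.

α = 3.22, β = 0.78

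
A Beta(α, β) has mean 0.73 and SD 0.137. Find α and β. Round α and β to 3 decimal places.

α = 6.936, β = 2.565

σ² = 0.137² = 0.018769.
With s = α+β, Var = μ(1−μ)/(s+1), so s+1 = (0.73×0.27)/0.018769 = 10.5014 and s = 9.5014.
α = μs = 6.936, β = (1−μ)s = 2.565.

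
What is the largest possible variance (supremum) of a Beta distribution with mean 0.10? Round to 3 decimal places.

Var = μ(1−μ)/(α+β+1), which approaches μ(1−μ) as α+β → 0.
So the supremum is μ(1−μ) = 0.10×0.90 = 0.090.

0.090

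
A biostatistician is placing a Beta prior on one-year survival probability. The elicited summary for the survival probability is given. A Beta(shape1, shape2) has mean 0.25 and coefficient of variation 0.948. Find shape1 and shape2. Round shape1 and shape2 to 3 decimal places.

Var = (CV·μ)² = (0.948×0.25)² = 0.056169.
shape1+shape2 = μ(1−μ)/Var − 1 = 0.1875/0.056169 − 1 = 2.3381.
Thus shape1 = 0.25·2.3381 = 0.585 and shape2 = 0.75·2.3381 = 1.754.

shape1 = 0.585, shape2 = 1.754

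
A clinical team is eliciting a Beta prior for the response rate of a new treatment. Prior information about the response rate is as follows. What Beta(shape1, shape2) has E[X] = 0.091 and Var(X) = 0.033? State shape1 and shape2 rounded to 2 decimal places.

By moment matching, shape1+shape2 = μ(1−μ)/σ² − 1 = (0.091·0.909)/0.033 − 1 = 2.5066 − 1 = 1.5066.
Since shape1/(shape1+shape2) = μ, shape1 = 0.091·1.5066 = 0.14 and shape2 = 0.909·1.5066 = 1.37.

shape1 = 0.14, shape2 = 1.37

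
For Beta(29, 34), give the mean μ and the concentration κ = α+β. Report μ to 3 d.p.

μ = 0.460, κ = 63

κ = α+β = 29+34 = 63; μ = α/κ = 29/63 = 0.460.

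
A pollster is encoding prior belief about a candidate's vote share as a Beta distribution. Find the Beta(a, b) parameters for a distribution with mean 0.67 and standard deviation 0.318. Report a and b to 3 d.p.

a = 0.795, b = 0.392

First σ² = 0.101124. Setting a = μn, b = (1−μ)n with n = a+b,
μ(1−μ)/(n+1) = 0.101124 ⇒ n+1 = 0.2211/0.101124 = 2.1864 ⇒ n = 1.1864.
Hence a = 0.67×1.1864 = 0.795, b = 0.33×1.1864 = 0.392.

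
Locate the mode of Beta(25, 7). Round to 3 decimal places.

With α,β > 1, mode = (α−1)/(α+β−2) = 24/30 = 0.800.

0.800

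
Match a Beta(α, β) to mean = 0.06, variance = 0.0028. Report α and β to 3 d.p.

By moment matching, α+β = μ(1−μ)/σ² − 1 = (0.06·0.94)/0.0028 − 1 = 20.1429 − 1 = 19.1429.
Since α/(α+β) = μ, α = 0.06·19.1429 = 1.149 and β = 0.94·19.1429 = 17.994.

α = 1.149, β = 17.994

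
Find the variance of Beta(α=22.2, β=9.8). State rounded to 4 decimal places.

0.0064

α+β = 32.0 and αβ = 217.56, so Var = αβ/[(α+β)²(α+β+1)] = 217.56/33792.000 = 0.0064.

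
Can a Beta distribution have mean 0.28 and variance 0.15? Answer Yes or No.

For any Beta, Var(X) < E[X]·(1−E[X]).
Here μ(1−μ) = 0.28×0.72 = 0.2016, and 0.15 < 0.2016.

Yes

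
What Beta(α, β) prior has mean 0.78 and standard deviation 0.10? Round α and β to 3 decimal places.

σ² = 0.10² = 0.0100.
With s = α+β, Var = μ(1−μ)/(s+1), so s+1 = (0.78×0.22)/0.0100 = 17.1600 and s = 16.1600.
α = μs = 12.605, β = (1−μ)s = 3.555.

α = 12.605, β = 3.555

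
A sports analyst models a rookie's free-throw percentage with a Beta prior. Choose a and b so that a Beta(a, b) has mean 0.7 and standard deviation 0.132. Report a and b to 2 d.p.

Variance = 0.132² = 0.017424. The moment-matching identity a+b = μ(1−μ)/Var − 1 gives
a+b = 0.21/0.017424 − 1 = 11.0523, so a = μ·11.0523 = 7.74 and b = (1−μ)·11.0523 = 3.32.

a = 7.74, b = 3.32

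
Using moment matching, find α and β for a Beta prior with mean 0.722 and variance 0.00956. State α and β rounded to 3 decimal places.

Let s = α+β. The Beta variance is μ(1−μ)/(s+1).
So s+1 = μ(1−μ)/σ² = (0.722×0.278)/0.00956 = 0.200716/0.00956 = 20.9954, giving s = 19.9954.
Then α = μs = 0.722×19.9954 = 14.437 and β = (1−μ)s = 0.278×19.9954 = 5.559.

α = 14.437, β = 5.559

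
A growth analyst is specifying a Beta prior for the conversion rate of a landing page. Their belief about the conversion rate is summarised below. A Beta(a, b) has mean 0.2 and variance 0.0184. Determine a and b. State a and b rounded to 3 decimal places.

a = 1.539, b = 6.157

Write ν = a+b; then a = μν and Var = μ(1−μ)/(ν+1).
ν = μ(1−μ)/Var − 1 = 0.16/0.0184 − 1 = 7.6957.
a = 0.2·7.6957 = 1.539, b = 0.8·7.6957 = 6.157.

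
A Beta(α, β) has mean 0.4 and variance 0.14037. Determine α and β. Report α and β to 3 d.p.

α = 0.284, β = 0.426

By moment matching, α+β = μ(1−μ)/σ² − 1 = (0.4·0.6)/0.14037 − 1 = 1.7098 − 1 = 0.7098.
Since α/(α+β) = μ, α = 0.4·0.7098 = 0.284 and β = 0.6·0.7098 = 0.426.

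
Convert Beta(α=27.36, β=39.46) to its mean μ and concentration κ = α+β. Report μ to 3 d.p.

κ = α+β = 27.36+39.46 = 66.82; μ = α/κ = 27.36/66.82 = 0.409.

μ = 0.409, κ = 66.82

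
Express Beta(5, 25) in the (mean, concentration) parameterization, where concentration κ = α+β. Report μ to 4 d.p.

κ = α+β = 5+25 = 30; μ = α/κ = 5/30 = 0.1667.

μ = 0.1667, κ = 30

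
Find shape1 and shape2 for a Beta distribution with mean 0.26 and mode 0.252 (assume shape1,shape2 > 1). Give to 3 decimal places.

shape1 = 16.120, shape2 = 45.880

Let s = shape1+shape2. Mean gives shape1 = μs = 0.26s; mode gives (shape1−1)/(s−2) = 0.252.
Substituting: 0.26s − 1 = 0.252(s−2) = 0.252s − 0.504, so 0.008s = 0.496 and s = 62.0000.
Then shape1 = 0.26×62.0000 = 16.120 and shape2 = s−shape1 = 45.880.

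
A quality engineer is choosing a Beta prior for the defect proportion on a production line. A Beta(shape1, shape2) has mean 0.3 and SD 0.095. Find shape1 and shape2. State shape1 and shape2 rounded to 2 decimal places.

shape1 = 6.68, shape2 = 15.59

σ² = 0.095² = 0.009025.
With s = shape1+shape2, Var = μ(1−μ)/(s+1), so s+1 = (0.3×0.7)/0.009025 = 23.2687 and s = 22.2687.
shape1 = μs = 6.68, shape2 = (1−μ)s = 15.59.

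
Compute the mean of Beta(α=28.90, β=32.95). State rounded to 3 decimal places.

0.467

The Beta mean is α/(α+β) = 28.90/(28.90+32.95) = 0.467.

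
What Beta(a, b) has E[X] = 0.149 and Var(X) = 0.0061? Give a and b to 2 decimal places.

a = 2.95, b = 16.84

Let s = a+b. The Beta variance is μ(1−μ)/(s+1).
So s+1 = μ(1−μ)/σ² = (0.149×0.851)/0.0061 = 0.126799/0.0061 = 20.7867, giving s = 19.7867.
Then a = μs = 0.149×19.7867 = 2.95 and b = (1−μ)s = 0.851×19.7867 = 16.84.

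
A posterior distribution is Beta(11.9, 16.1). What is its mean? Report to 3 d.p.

0.425

E[X] = α/(α+β) = 11.9/28.0 = 0.425.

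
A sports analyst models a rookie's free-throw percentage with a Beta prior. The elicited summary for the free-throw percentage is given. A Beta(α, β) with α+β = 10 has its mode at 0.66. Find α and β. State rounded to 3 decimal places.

For α,β>1 the mode is (α−1)/(α+β−2), so α = mode·(κ−2)+1 = 0.66×8+1 = 6.280.
And β = (1−mode)·(κ−2)+1 = 0.34×8+1 = 3.720.

α = 6.280, β = 3.720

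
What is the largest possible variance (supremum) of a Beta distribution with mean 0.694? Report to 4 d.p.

For fixed mean μ the Beta variance is μ(1−μ)/(α+β+1), increasing as α+β decreases.
Its least upper bound (not attained) is μ(1−μ) = 0.694·0.306 = 0.2124.

0.2124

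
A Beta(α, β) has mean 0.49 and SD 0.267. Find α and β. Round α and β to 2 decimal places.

α = 1.23, β = 1.28

Variance = 0.267² = 0.071289. The moment-matching identity α+β = μ(1−μ)/Var − 1 gives
α+β = 0.2499/0.071289 − 1 = 2.5054, so α = μ·2.5054 = 1.23 and β = (1−μ)·2.5054 = 1.28.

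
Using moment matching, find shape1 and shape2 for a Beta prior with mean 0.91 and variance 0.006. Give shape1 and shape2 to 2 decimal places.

shape1 = 11.51, shape2 = 1.14

Write ν = shape1+shape2; then shape1 = μν and Var = μ(1−μ)/(ν+1).
ν = μ(1−μ)/Var − 1 = 0.0819/0.006 − 1 = 12.6500.
shape1 = 0.91·12.6500 = 11.51, shape2 = 0.09·12.6500 = 1.14.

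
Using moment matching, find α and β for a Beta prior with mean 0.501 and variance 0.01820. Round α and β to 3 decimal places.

By moment matching, α+β = μ(1−μ)/σ² − 1 = (0.501·0.499)/0.01820 − 1 = 13.7362 − 1 = 12.7362.
Since α/(α+β) = μ, α = 0.501·12.7362 = 6.381 and β = 0.499·12.7362 = 6.355.

α = 6.381, β = 6.355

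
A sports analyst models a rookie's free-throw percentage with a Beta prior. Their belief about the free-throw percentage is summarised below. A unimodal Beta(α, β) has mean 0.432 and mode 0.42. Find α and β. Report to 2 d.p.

α = 5.76, β = 7.57

Let s = α+β. Mean gives α = μs = 0.432s; mode gives (α−1)/(s−2) = 0.42.
Substituting: 0.432s − 1 = 0.42(s−2) = 0.42s − 0.84, so 0.012s = 0.16 and s = 13.3333.
Then α = 0.432×13.3333 = 5.76 and β = s−α = 7.57.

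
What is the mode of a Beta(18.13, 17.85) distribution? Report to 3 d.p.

0.504

With α,β > 1, mode = (α−1)/(α+β−2) = 17.13/33.98 = 0.504.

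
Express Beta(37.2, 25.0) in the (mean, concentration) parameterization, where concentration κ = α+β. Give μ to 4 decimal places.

μ = 0.5981, κ = 62.2

κ = α+β = 37.2+25.0 = 62.2; μ = α/κ = 37.2/62.2 = 0.5981.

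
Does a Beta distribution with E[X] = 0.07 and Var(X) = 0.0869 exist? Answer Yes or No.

No

For any Beta, Var(X) < E[X]·(1−E[X]).
Here μ(1−μ) = 0.07×0.93 = 0.0651, and 0.0869 ≥ 0.0651.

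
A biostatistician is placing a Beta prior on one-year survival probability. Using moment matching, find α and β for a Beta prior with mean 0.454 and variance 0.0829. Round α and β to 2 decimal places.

α = 0.90, β = 1.09

Write ν = α+β; then α = μν and Var = μ(1−μ)/(ν+1).
ν = μ(1−μ)/Var − 1 = 0.247884/0.0829 − 1 = 1.9902.
α = 0.454·1.9902 = 0.90, β = 0.546·1.9902 = 1.09.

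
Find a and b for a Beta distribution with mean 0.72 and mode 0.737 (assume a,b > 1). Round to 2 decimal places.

a = 20.08, b = 7.81

Let s = a+b. Mean gives a = μs = 0.72s; mode gives (a−1)/(s−2) = 0.737.
Substituting: 0.72s − 1 = 0.737(s−2) = 0.737s − 1.474, so -0.017s = -0.474 and s = 27.8824.
Then a = 0.72×27.8824 = 20.08 and b = s−a = 7.81.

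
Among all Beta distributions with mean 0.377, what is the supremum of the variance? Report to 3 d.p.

0.235

For fixed mean μ the Beta variance is μ(1−μ)/(α+β+1), increasing as α+β decreases.
Its least upper bound (not attained) is μ(1−μ) = 0.377·0.623 = 0.235.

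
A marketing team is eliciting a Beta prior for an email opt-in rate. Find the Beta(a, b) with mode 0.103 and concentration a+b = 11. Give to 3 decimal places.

Since the density peak of Beta(a,b) is at (a−1)/(a+b−2),
a = 1 + 0.103(11−2) = 1.927 and b = 11 − 1.927 = 9.073.

a = 1.927, b = 9.073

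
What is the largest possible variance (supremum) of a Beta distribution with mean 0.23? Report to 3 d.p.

For fixed mean μ the Beta variance is μ(1−μ)/(α+β+1), increasing as α+β decreases.
Its least upper bound (not attained) is μ(1−μ) = 0.23·0.77 = 0.177.

0.177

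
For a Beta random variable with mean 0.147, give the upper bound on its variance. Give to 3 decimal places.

Var = μ(1−μ)/(α+β+1), which approaches μ(1−μ) as α+β → 0.
So the supremum is μ(1−μ) = 0.147×0.853 = 0.125.

0.125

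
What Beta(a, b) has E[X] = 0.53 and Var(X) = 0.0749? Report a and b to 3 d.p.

a = 1.233, b = 1.093

Write ν = a+b; then a = μν and Var = μ(1−μ)/(ν+1).
ν = μ(1−μ)/Var − 1 = 0.2491/0.0749 − 1 = 2.3258.
a = 0.53·2.3258 = 1.233, b = 0.47·2.3258 = 1.093.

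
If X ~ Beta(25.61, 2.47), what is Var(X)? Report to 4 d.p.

0.0028

α+β = 28.08 and αβ = 63.2567, so Var = αβ/[(α+β)²(α+β+1)] = 63.2567/22929.184512 = 0.0028.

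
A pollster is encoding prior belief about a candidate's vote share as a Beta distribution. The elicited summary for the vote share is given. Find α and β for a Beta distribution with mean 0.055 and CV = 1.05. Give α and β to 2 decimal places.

α = 0.80, β = 13.78

Var = (CV·μ)² = (1.05×0.055)² = 0.003335.
α+β = μ(1−μ)/Var − 1 = 0.051975/0.003335 − 1 = 14.5844.
Thus α = 0.055·14.5844 = 0.80 and β = 0.945·14.5844 = 13.78.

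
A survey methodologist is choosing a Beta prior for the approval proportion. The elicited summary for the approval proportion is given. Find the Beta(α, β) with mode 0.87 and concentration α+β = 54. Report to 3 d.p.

Since the density peak of Beta(α,β) is at (α−1)/(α+β−2),
α = 1 + 0.87(54−2) = 46.240 and β = 54 − 46.240 = 7.760.

α = 46.240, β = 7.760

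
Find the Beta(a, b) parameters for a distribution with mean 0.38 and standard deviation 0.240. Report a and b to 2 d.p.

Variance = 0.240² = 0.057600. The moment-matching identity a+b = μ(1−μ)/Var − 1 gives
a+b = 0.2356/0.057600 − 1 = 3.0903, so a = μ·3.0903 = 1.17 and b = (1−μ)·3.0903 = 1.92.

a = 1.17, b = 1.92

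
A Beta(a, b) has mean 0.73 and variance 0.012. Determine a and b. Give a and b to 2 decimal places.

Let s = a+b. The Beta variance is μ(1−μ)/(s+1).
So s+1 = μ(1−μ)/σ² = (0.73×0.27)/0.012 = 0.1971/0.012 = 16.4250, giving s = 15.4250.
Then a = μs = 0.73×15.4250 = 11.26 and b = (1−μ)s = 0.27×15.4250 = 4.16.

a = 11.26, b = 4.16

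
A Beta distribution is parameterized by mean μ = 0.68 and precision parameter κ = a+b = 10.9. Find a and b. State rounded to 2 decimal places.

a = μκ = 0.68×10.9 = 7.41 and b = (1−μ)κ = 0.32×10.9 = 3.49.

a = 7.41, b = 3.49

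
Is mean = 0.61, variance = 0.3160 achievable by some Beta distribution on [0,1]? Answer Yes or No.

The Beta variance bound is σ² < μ(1−μ).
Here μ(1−μ) = 0.61×0.39 = 0.2379, and 0.3160 ≥ 0.2379.

No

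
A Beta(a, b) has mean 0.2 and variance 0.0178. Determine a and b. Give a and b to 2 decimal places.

Let s = a+b. The Beta variance is μ(1−μ)/(s+1).
So s+1 = μ(1−μ)/σ² = (0.2×0.8)/0.0178 = 0.16/0.0178 = 8.9888, giving s = 7.9888.
Then a = μs = 0.2×7.9888 = 1.60 and b = (1−μ)s = 0.8×7.9888 = 6.39.

a = 1.60, b = 6.39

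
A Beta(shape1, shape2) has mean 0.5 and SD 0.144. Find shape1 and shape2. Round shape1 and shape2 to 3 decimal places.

shape1 = 5.528, shape2 = 5.528

First σ² = 0.020736. Setting shape1 = μn, shape2 = (1−μ)n with n = shape1+shape2,
μ(1−μ)/(n+1) = 0.020736 ⇒ n+1 = 0.25/0.020736 = 12.0563 ⇒ n = 11.0563.
Hence shape1 = 0.5×11.0563 = 5.528, shape2 = 0.5×11.0563 = 5.528.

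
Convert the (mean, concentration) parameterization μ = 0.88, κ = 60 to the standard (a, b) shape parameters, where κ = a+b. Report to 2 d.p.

a = μκ = 0.88×60 = 52.80 and b = (1−μ)κ = 0.12×60 = 7.20.

a = 52.80, b = 7.20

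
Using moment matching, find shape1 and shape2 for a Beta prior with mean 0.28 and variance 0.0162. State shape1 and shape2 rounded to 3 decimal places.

shape1 = 3.204, shape2 = 8.240

By moment matching, shape1+shape2 = μ(1−μ)/σ² − 1 = (0.28·0.72)/0.0162 − 1 = 12.4444 − 1 = 11.4444.
Since shape1/(shape1+shape2) = μ, shape1 = 0.28·11.4444 = 3.204 and shape2 = 0.72·11.4444 = 8.240.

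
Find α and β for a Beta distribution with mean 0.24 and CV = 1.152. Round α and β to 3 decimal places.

α = 0.333, β = 1.053

Var = (CV·μ)² = (1.152×0.24)² = 0.076441.
α+β = μ(1−μ)/Var − 1 = 0.1824/0.076441 − 1 = 1.3861.
Thus α = 0.24·1.3861 = 0.333 and β = 0.76·1.3861 = 1.053.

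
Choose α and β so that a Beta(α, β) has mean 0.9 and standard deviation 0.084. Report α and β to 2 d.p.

Variance = 0.084² = 0.007056. The moment-matching identity α+β = μ(1−μ)/Var − 1 gives
α+β = 0.09/0.007056 − 1 = 11.7551, so α = μ·11.7551 = 10.58 and β = (1−μ)·11.7551 = 1.18.

α = 10.58, β = 1.18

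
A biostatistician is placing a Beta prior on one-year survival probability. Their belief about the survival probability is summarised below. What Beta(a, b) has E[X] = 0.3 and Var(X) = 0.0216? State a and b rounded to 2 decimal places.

Let s = a+b. The Beta variance is μ(1−μ)/(s+1).
So s+1 = μ(1−μ)/σ² = (0.3×0.7)/0.0216 = 0.21/0.0216 = 9.7222, giving s = 8.7222.
Then a = μs = 0.3×8.7222 = 2.62 and b = (1−μ)s = 0.7×8.7222 = 6.11.

a = 2.62, b = 6.11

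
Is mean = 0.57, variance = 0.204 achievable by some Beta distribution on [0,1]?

Yes

For any Beta, Var(X) < E[X]·(1−E[X]).
Here μ(1−μ) = 0.57×0.43 = 0.2451, and 0.204 < 0.2451.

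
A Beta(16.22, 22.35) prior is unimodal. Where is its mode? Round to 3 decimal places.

0.416

The density x^(α−1)(1−x)^(β−1) is maximised at (α−1)/(α+β−2) = 15.22/36.57 = 0.416.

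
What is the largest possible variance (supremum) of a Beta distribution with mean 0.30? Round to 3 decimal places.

0.210

For fixed mean μ the Beta variance is μ(1−μ)/(α+β+1), increasing as α+β decreases.
Its least upper bound (not attained) is μ(1−μ) = 0.30·0.70 = 0.210.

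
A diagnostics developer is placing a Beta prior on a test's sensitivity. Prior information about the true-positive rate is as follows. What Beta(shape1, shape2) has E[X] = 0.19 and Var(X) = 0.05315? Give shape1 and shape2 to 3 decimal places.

shape1 = 0.360, shape2 = 1.535

Let s = shape1+shape2. The Beta variance is μ(1−μ)/(s+1).
So s+1 = μ(1−μ)/σ² = (0.19×0.81)/0.05315 = 0.1539/0.05315 = 2.8956, giving s = 1.8956.
Then shape1 = μs = 0.19×1.8956 = 0.360 and shape2 = (1−μ)s = 0.81×1.8956 = 1.535.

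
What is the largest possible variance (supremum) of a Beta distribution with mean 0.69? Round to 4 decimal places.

0.2139

Var = μ(1−μ)/(α+β+1), which approaches μ(1−μ) as α+β → 0.
So the supremum is μ(1−μ) = 0.69×0.31 = 0.2139.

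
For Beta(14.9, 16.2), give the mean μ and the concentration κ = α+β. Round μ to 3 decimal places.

κ = α+β = 14.9+16.2 = 31.1; μ = α/κ = 14.9/31.1 = 0.479.

μ = 0.479, κ = 31.1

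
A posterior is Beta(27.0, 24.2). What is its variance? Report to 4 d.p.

μ = 27.0/51.2 = 0.527344; Var = μ(1−μ)/(α+β+1) = 0.2492523/52.2 = 0.0048.

0.0048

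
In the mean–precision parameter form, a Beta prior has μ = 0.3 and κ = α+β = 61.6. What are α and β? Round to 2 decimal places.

α = 18.48, β = 43.12

α = μκ = 0.3×61.6 = 18.48 and β = (1−μ)κ = 0.7×61.6 = 43.12.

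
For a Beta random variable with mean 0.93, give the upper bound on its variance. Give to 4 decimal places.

For fixed mean μ the Beta variance is μ(1−μ)/(α+β+1), increasing as α+β decreases.
Its least upper bound (not attained) is μ(1−μ) = 0.93·0.07 = 0.0651.

0.0651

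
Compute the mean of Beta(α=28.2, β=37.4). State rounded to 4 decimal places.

The Beta mean is α/(α+β) = 28.2/(28.2+37.4) = 0.4299.

0.4299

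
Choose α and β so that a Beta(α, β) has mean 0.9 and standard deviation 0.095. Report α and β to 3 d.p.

First σ² = 0.009025. Setting α = μn, β = (1−μ)n with n = α+β,
μ(1−μ)/(n+1) = 0.009025 ⇒ n+1 = 0.09/0.009025 = 9.9723 ⇒ n = 8.9723.
Hence α = 0.9×8.9723 = 8.075, β = 0.1×8.9723 = 0.897.

α = 8.075, β = 0.897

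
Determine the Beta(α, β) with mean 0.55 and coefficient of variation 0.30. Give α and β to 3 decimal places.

α = 4.450, β = 3.641

σ = CV·μ = 0.30×0.55 = 0.16500, so σ² = 0.027225.
s+1 = μ(1−μ)/σ² = 0.2475/0.027225 = 9.0909, so s = α+β = 8.0909.
α = μs = 4.450, β = (1−μ)s = 3.641.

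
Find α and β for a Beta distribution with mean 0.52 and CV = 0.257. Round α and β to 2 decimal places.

α = 6.75, β = 6.23

Var = (CV·μ)² = (0.257×0.52)² = 0.017860.
α+β = μ(1−μ)/Var − 1 = 0.2496/0.017860 − 1 = 12.9756.
Thus α = 0.52·12.9756 = 6.75 and β = 0.48·12.9756 = 6.23.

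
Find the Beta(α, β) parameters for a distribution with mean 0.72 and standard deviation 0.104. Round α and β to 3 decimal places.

First σ² = 0.010816. Setting α = μn, β = (1−μ)n with n = α+β,
μ(1−μ)/(n+1) = 0.010816 ⇒ n+1 = 0.2016/0.010816 = 18.6391 ⇒ n = 17.6391.
Hence α = 0.72×17.6391 = 12.700, β = 0.28×17.6391 = 4.939.

α = 12.700, β = 4.939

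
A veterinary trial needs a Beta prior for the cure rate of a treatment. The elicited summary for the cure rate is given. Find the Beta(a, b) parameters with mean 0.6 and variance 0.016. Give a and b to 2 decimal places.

a = 8.40, b = 5.60

Write ν = a+b; then a = μν and Var = μ(1−μ)/(ν+1).
ν = μ(1−μ)/Var − 1 = 0.24/0.016 − 1 = 14.0000.
a = 0.6·14.0000 = 8.40, b = 0.4·14.0000 = 5.60.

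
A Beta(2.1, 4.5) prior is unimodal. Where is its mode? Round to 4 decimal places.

0.2391

With α,β > 1, mode = (α−1)/(α+β−2) = 1.1/4.6 = 0.2391.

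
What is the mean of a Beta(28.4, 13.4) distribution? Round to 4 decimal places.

0.6794

E[X] = α/(α+β) = 28.4/41.8 = 0.6794.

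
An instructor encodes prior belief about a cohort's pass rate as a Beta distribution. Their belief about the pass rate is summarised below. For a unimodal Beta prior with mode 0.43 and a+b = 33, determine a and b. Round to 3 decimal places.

a = 14.330, b = 18.670

Since the density peak of Beta(a,b) is at (a−1)/(a+b−2),
a = 1 + 0.43(33−2) = 14.330 and b = 33 − 14.330 = 18.670.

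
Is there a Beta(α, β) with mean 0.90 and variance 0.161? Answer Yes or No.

No

The Beta variance bound is σ² < μ(1−μ).
Here μ(1−μ) = 0.90×0.10 = 0.0900, and 0.161 ≥ 0.0900.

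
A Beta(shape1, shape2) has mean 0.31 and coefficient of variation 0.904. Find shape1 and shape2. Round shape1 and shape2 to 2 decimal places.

Var = (CV·μ)² = (0.904×0.31)² = 0.078534.
shape1+shape2 = μ(1−μ)/Var − 1 = 0.2139/0.078534 − 1 = 1.7236.
Thus shape1 = 0.31·1.7236 = 0.53 and shape2 = 0.69·1.7236 = 1.19.

shape1 = 0.53, shape2 = 1.19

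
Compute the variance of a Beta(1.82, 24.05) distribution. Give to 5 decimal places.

0.00243

α+β = 25.87 and αβ = 43.7710, so Var = αβ/[(α+β)²(α+β+1)] = 43.7710/17982.932903 = 0.00243.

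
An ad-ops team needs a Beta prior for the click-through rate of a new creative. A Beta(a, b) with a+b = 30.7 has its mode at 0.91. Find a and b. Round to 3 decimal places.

Since the density peak of Beta(a,b) is at (a−1)/(a+b−2),
a = 1 + 0.91(30.7−2) = 27.117 and b = 30.7 − 27.117 = 3.583.

a = 27.117, b = 3.583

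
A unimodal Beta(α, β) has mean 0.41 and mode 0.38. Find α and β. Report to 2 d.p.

Let s = α+β. Mean gives α = μs = 0.41s; mode gives (α−1)/(s−2) = 0.38.
Substituting: 0.41s − 1 = 0.38(s−2) = 0.38s − 0.76, so 0.03s = 0.24 and s = 8.0000.
Then α = 0.41×8.0000 = 3.28 and β = s−α = 4.72.

α = 3.28, β = 4.72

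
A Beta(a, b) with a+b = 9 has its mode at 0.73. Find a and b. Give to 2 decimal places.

Since the density peak of Beta(a,b) is at (a−1)/(a+b−2),
a = 1 + 0.73(9−2) = 6.11 and b = 9 − 6.11 = 2.89.

a = 6.11, b = 2.89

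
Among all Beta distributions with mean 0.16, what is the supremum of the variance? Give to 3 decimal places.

0.134

Var = μ(1−μ)/(α+β+1), which approaches μ(1−μ) as α+β → 0.
So the supremum is μ(1−μ) = 0.16×0.84 = 0.134.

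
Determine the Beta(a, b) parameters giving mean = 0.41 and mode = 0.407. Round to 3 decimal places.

With s = a+b: μ = a/s and mode = (a−1)/(s−2). Eliminating a = μs,
μs − 1 = m(s−2) ⇒ s(μ−m) = 1−2m ⇒ s = 0.186/0.003 = 62.0000.
So a = μs = 25.420, b = (1−μ)s = 36.580.

a = 25.420, b = 36.580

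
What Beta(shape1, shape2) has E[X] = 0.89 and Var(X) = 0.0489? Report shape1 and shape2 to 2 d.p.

shape1 = 0.89, shape2 = 0.11

Write ν = shape1+shape2; then shape1 = μν and Var = μ(1−μ)/(ν+1).
ν = μ(1−μ)/Var − 1 = 0.0979/0.0489 − 1 = 1.0020.
shape1 = 0.89·1.0020 = 0.89, shape2 = 0.11·1.0020 = 0.11.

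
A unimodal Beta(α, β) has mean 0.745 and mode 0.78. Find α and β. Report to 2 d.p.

α = 11.92, β = 4.08

With s = α+β: μ = α/s and mode = (α−1)/(s−2). Eliminating α = μs,
μs − 1 = m(s−2) ⇒ s(μ−m) = 1−2m ⇒ s = -0.56/-0.035 = 16.0000.
So α = μs = 11.92, β = (1−μ)s = 4.08.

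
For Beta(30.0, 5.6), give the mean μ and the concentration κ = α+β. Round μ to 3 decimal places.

μ = 0.843, κ = 35.6

κ = α+β = 30.0+5.6 = 35.6; μ = α/κ = 30.0/35.6 = 0.843.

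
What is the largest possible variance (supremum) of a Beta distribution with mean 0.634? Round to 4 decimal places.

0.2320

Var = μ(1−μ)/(α+β+1), which approaches μ(1−μ) as α+β → 0.
So the supremum is μ(1−μ) = 0.634×0.366 = 0.2320.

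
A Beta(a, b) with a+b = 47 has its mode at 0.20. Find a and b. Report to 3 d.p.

Since the density peak of Beta(a,b) is at (a−1)/(a+b−2),
a = 1 + 0.20(47−2) = 10.000 and b = 47 − 10.000 = 37.000.

a = 10.000, b = 37.000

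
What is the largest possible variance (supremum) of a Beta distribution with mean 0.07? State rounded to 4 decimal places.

0.0651

For fixed mean μ the Beta variance is μ(1−μ)/(α+β+1), increasing as α+β decreases.
Its least upper bound (not attained) is μ(1−μ) = 0.07·0.93 = 0.0651.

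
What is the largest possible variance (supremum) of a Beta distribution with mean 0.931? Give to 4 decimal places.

0.0642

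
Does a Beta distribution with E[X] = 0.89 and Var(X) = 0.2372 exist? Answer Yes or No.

For any Beta, Var(X) < E[X]·(1−E[X]).
Here μ(1−μ) = 0.89×0.11 = 0.0979, and 0.2372 ≥ 0.0979.

No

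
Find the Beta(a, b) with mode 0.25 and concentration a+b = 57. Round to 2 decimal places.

a = 14.75, b = 42.25

For a,b>1 the mode is (a−1)/(a+b−2), so a = mode·(κ−2)+1 = 0.25×55+1 = 14.75.
And b = (1−mode)·(κ−2)+1 = 0.75×55+1 = 42.25.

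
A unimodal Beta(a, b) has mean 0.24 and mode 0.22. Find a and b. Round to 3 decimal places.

Let s = a+b. Mean gives a = μs = 0.24s; mode gives (a−1)/(s−2) = 0.22.
Substituting: 0.24s − 1 = 0.22(s−2) = 0.22s − 0.44, so 0.02s = 0.56 and s = 28.0000.
Then a = 0.24×28.0000 = 6.720 and b = s−a = 21.280.

a = 6.720, b = 21.280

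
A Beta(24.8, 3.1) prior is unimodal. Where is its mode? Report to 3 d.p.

0.919

The density x^(α−1)(1−x)^(β−1) is maximised at (α−1)/(α+β−2) = 23.8/25.9 = 0.919.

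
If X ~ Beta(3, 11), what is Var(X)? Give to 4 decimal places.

0.0112

α+β = 14 and αβ = 33, so Var = αβ/[(α+β)²(α+β+1)] = 33/2940 = 0.0112.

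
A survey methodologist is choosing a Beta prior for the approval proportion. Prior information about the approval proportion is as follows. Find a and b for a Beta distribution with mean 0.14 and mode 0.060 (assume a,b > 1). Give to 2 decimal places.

a = 1.54, b = 9.46

Let s = a+b. Mean gives a = μs = 0.14s; mode gives (a−1)/(s−2) = 0.060.
Substituting: 0.14s − 1 = 0.060(s−2) = 0.060s − 0.120, so 0.080s = 0.880 and s = 11.0000.
Then a = 0.14×11.0000 = 1.54 and b = s−a = 9.46.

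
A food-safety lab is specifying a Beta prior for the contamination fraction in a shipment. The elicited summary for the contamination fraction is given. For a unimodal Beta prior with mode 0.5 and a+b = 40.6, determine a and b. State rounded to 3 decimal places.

a = 20.300, b = 20.300

For a,b>1 the mode is (a−1)/(a+b−2), so a = mode·(κ−2)+1 = 0.5×38.6+1 = 20.300.
And b = (1−mode)·(κ−2)+1 = 0.5×38.6+1 = 20.300.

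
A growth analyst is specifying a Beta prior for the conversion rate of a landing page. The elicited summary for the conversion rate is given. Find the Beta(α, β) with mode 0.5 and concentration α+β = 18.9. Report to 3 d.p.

α = 9.450, β = 9.450

Since the density peak of Beta(α,β) is at (α−1)/(α+β−2),
α = 1 + 0.5(18.9−2) = 9.450 and β = 18.9 − 9.450 = 9.450.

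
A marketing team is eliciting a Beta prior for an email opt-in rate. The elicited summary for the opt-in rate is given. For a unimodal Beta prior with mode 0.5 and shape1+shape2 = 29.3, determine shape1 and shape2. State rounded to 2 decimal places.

shape1 = 14.65, shape2 = 14.65

For shape1,shape2>1 the mode is (shape1−1)/(shape1+shape2−2), so shape1 = mode·(κ−2)+1 = 0.5×27.3+1 = 14.65.
And shape2 = (1−mode)·(κ−2)+1 = 0.5×27.3+1 = 14.65.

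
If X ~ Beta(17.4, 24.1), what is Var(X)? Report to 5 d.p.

0.00573

μ = 17.4/41.5 = 0.419277; Var = μ(1−μ)/(α+β+1) = 0.2434838/42.5 = 0.00573.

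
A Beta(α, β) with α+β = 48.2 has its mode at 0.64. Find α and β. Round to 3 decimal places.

α = 30.568, β = 17.632

Mode = (α−1)/(κ−2) with κ = α+β, so α−1 = 0.64·46.2 = 29.568.
α = 30.568; β = κ − α = 17.632.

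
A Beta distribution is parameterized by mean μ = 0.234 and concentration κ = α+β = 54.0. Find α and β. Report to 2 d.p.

α = 12.64, β = 41.36

Split κ in proportion μ : (1−μ): α = 0.234·54.0 = 12.64, β = 54.0 − 12.64 = 41.36.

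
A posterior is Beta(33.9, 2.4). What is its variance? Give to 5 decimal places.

μ = 33.9/36.3 = 0.933884; Var = μ(1−μ)/(α+β+1) = 0.0617444/37.3 = 0.00166.

0.00166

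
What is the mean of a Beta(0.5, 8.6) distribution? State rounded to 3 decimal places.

0.055

The Beta mean is α/(α+β) = 0.5/(0.5+8.6) = 0.055.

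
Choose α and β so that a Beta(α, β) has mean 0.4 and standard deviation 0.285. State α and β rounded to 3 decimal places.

Variance = 0.285² = 0.081225. The moment-matching identity α+β = μ(1−μ)/Var − 1 gives
α+β = 0.24/0.081225 − 1 = 1.9548, so α = μ·1.9548 = 0.782 and β = (1−μ)·1.9548 = 1.173.

α = 0.782, β = 1.173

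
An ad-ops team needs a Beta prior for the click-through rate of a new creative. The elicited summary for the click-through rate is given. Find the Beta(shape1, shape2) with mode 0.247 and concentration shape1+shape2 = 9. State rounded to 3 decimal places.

Since the density peak of Beta(shape1,shape2) is at (shape1−1)/(shape1+shape2−2),
shape1 = 1 + 0.247(9−2) = 2.729 and shape2 = 9 − 2.729 = 6.271.

shape1 = 2.729, shape2 = 6.271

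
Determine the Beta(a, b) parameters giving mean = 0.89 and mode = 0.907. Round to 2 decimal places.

Let s = a+b. Mean gives a = μs = 0.89s; mode gives (a−1)/(s−2) = 0.907.
Substituting: 0.89s − 1 = 0.907(s−2) = 0.907s − 1.814, so -0.017s = -0.814 and s = 47.8824.
Then a = 0.89×47.8824 = 42.62 and b = s−a = 5.27.

a = 42.62, b = 5.27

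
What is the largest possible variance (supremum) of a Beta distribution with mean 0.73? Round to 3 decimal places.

0.197

For fixed mean μ the Beta variance is μ(1−μ)/(α+β+1), increasing as α+β decreases.
Its least upper bound (not attained) is μ(1−μ) = 0.73·0.27 = 0.197.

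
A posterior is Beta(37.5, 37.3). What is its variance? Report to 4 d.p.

0.0033

α+β = 74.8 and αβ = 1398.75, so Var = αβ/[(α+β)²(α+β+1)] = 1398.75/424104.032 = 0.0033.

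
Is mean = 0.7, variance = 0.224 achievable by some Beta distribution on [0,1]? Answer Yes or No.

No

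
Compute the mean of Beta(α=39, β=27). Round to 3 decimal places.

0.591

The Beta mean is α/(α+β) = 39/(39+27) = 0.591.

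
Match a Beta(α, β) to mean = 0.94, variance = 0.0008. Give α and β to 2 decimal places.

Write ν = α+β; then α = μν and Var = μ(1−μ)/(ν+1).
ν = μ(1−μ)/Var − 1 = 0.0564/0.0008 − 1 = 69.5000.
α = 0.94·69.5000 = 65.33, β = 0.06·69.5000 = 4.17.

α = 65.33, β = 4.17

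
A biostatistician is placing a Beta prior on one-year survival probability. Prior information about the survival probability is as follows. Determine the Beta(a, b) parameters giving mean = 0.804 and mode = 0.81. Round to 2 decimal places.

Let s = a+b. Mean gives a = μs = 0.804s; mode gives (a−1)/(s−2) = 0.81.
Substituting: 0.804s − 1 = 0.81(s−2) = 0.81s − 1.62, so -0.006s = -0.62 and s = 103.3333.
Then a = 0.804×103.3333 = 83.08 and b = s−a = 20.25.

a = 83.08, b = 20.25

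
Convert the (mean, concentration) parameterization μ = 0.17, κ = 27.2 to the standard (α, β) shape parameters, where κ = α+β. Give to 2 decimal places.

α = 4.62, β = 22.58

Split κ in proportion μ : (1−μ): α = 0.17·27.2 = 4.62, β = 27.2 − 4.62 = 22.58.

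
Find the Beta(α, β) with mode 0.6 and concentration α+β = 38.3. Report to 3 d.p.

α = 22.780, β = 15.520

Mode = (α−1)/(κ−2) with κ = α+β, so α−1 = 0.6·36.3 = 21.780.
α = 22.780; β = κ − α = 15.520.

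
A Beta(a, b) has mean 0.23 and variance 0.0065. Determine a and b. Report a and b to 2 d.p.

Write ν = a+b; then a = μν and Var = μ(1−μ)/(ν+1).
ν = μ(1−μ)/Var − 1 = 0.1771/0.0065 − 1 = 26.2462.
a = 0.23·26.2462 = 6.04, b = 0.77·26.2462 = 20.21.

a = 6.04, b = 20.21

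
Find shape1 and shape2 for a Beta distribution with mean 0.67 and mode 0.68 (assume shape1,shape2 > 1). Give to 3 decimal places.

shape1 = 24.120, shape2 = 11.880

With s = shape1+shape2: μ = shape1/s and mode = (shape1−1)/(s−2). Eliminating shape1 = μs,
μs − 1 = m(s−2) ⇒ s(μ−m) = 1−2m ⇒ s = -0.36/-0.01 = 36.0000.
So shape1 = μs = 24.120, shape2 = (1−μ)s = 11.880.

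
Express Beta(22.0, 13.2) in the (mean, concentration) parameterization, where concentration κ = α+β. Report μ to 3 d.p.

μ = 0.625, κ = 35.2

κ = α+β = 22.0+13.2 = 35.2; μ = α/κ = 22.0/35.2 = 0.625.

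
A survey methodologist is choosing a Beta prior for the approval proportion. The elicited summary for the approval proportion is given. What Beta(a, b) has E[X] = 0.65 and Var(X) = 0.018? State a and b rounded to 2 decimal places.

a = 7.57, b = 4.07

By moment matching, a+b = μ(1−μ)/σ² − 1 = (0.65·0.35)/0.018 − 1 = 12.6389 − 1 = 11.6389.
Since a/(a+b) = μ, a = 0.65·11.6389 = 7.57 and b = 0.35·11.6389 = 4.07.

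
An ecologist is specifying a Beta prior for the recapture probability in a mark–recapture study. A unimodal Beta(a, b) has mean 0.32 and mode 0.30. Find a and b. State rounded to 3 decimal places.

a = 6.400, b = 13.600

With s = a+b: μ = a/s and mode = (a−1)/(s−2). Eliminating a = μs,
μs − 1 = m(s−2) ⇒ s(μ−m) = 1−2m ⇒ s = 0.40/0.02 = 20.0000.
So a = μs = 6.400, b = (1−μ)s = 13.600.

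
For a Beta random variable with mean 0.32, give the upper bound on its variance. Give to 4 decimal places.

0.2176

For fixed mean μ the Beta variance is μ(1−μ)/(α+β+1), increasing as α+β decreases.
Its least upper bound (not attained) is μ(1−μ) = 0.32·0.68 = 0.2176.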